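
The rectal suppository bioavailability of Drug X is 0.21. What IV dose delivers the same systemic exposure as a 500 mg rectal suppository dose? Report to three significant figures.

Systemic exposure from an extravascular dose = F × D_ev, so the equivalent IV dose is F × D_ev.
D_iv = F × D_ev = 0.21 × 500 = 105 mg

D_iv = 105 mg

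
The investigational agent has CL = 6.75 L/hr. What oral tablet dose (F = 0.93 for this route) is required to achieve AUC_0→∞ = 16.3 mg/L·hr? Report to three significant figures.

Dose = CL × AUC_0→∞ / F
     = 6.75 × 16.3 / 0.93 = 118.306 mg

Dose = 118 mg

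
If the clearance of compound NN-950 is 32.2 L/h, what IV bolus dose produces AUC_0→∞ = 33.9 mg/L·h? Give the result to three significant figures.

Dose = 1090 mg

Dose_iv = CL × AUC_0→∞
     = 32.2 × 33.9 = 1091.58 mg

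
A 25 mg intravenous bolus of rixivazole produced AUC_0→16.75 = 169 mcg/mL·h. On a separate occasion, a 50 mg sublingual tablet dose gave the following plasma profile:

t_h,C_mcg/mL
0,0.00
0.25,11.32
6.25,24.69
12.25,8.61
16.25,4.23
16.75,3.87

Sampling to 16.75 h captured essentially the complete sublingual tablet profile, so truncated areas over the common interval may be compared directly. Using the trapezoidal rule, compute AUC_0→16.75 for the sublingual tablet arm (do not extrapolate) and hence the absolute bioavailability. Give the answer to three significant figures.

Trapezoidal AUC_0→16.75 (sublingual tablet):
  [0→0.25]: (0.00+11.32)/2 × 0.25 = 1.415
  [0.25→6.25]: (11.32+24.69)/2 × 6 = 108.03
  [6.25→12.25]: (24.69+8.61)/2 × 6 = 99.9
  [12.25→16.25]: (8.61+4.23)/2 × 4 = 25.68
  [16.25→16.75]: (4.23+3.87)/2 × 0.5 = 2.025
  Sum = 237.05 mcg/mL·h
F = (AUC_ev/D_ev)/(AUC_iv/D_iv) = (237.05/50)/(169/25) = 4.741/6.76 = 0.7013

F = 0.701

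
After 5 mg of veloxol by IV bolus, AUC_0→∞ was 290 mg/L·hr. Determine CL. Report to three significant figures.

CL = Dose_iv / AUC_0→∞
   = 5 / 290 = 0.0172414 L/hr

CL = 0.0172 L/hr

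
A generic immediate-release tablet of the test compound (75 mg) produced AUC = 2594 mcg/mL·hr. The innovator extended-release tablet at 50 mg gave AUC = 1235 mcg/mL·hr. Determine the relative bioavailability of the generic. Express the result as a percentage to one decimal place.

F_rel = 140.0%

F_rel = (AUC_test/D_test) / (AUC_ref/D_ref)
      = (2594/75) / (1235/50)
      = 34.5867 / 24.7 = 1.4003 = 140.03%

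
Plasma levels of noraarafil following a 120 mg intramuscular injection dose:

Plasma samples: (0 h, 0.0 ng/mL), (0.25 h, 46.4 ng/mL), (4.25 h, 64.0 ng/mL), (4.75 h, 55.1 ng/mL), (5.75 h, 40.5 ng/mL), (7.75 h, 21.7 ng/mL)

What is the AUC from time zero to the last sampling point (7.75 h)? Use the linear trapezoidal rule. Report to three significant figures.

Trapezoidal AUC_0→7.75:
  [0→0.25]: (0.0+46.4)/2 × 0.25 = 5.8
  [0.25→4.25]: (46.4+64.0)/2 × 4 = 220.8
  [4.25→4.75]: (64.0+55.1)/2 × 0.5 = 29.775
  [4.75→5.75]: (55.1+40.5)/2 × 1 = 47.8
  [5.75→7.75]: (40.5+21.7)/2 × 2 = 62.2
  Sum = 366.375 ng/mL·h

AUC = 366 ng/mL·h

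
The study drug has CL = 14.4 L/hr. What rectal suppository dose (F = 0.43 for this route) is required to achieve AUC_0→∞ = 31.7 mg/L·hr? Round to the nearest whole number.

Dose = 1062 mg

Dose = CL × AUC_0→∞ / F
     = 14.4 × 31.7 / 0.43 = 1061.58 mg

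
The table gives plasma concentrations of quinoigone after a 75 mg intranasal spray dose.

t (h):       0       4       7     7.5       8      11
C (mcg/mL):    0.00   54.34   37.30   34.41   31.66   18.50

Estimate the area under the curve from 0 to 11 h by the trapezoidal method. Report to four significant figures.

AUC = 355.8 mcg/mL·h

Trapezoidal AUC_0→11:
  [0→4]: (0.00+54.34)/2 × 4 = 108.68
  [4→7]: (54.34+37.30)/2 × 3 = 137.46
  [7→7.5]: (37.30+34.41)/2 × 0.5 = 17.9275
  [7.5→8]: (34.41+31.66)/2 × 0.5 = 16.5175
  [8→11]: (31.66+18.50)/2 × 3 = 75.24
  Sum = 355.825 mcg/mL·h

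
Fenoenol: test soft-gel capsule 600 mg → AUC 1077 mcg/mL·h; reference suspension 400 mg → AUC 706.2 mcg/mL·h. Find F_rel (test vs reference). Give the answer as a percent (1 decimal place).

F_rel = 101.7%

F_rel = (AUC_test/D_test) / (AUC_ref/D_ref)
      = (1077/600) / (706.2/400)
      = 1.795 / 1.7655 = 1.0167 = 101.67%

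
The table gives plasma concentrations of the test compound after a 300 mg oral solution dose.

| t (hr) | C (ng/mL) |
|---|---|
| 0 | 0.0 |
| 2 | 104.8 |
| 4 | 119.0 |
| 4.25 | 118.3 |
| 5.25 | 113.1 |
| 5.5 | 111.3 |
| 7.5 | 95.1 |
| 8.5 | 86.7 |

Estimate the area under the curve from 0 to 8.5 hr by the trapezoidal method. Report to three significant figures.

Trapezoidal AUC_0→8.5:
  [0→2]: (0.0+104.8)/2 × 2 = 104.8
  [2→4]: (104.8+119.0)/2 × 2 = 223.8
  [4→4.25]: (119.0+118.3)/2 × 0.25 = 29.6625
  [4.25→5.25]: (118.3+113.1)/2 × 1 = 115.7
  [5.25→5.5]: (113.1+111.3)/2 × 0.25 = 28.05
  [5.5→7.5]: (111.3+95.1)/2 × 2 = 206.4
  [7.5→8.5]: (95.1+86.7)/2 × 1 = 90.9
  Sum = 799.3125 ng/mL·hr

AUC = 799 ng/mL·hr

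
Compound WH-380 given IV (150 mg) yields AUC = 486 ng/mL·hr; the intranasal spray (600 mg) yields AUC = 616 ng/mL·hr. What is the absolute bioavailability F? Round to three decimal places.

F = (AUC_ev / D_ev) / (AUC_iv / D_iv)
  = (616/600) / (486/150)
  = 1.02667 / 3.24 = 0.3169

F = 0.317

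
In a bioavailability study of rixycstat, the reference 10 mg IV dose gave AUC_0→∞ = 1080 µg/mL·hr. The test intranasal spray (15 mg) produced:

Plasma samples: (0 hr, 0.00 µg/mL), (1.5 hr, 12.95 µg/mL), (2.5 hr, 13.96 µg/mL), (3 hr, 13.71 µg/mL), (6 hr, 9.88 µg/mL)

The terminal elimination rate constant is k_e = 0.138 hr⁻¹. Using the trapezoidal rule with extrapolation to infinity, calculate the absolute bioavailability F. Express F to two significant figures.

Trapezoidal AUC_0→6 (intranasal spray):
  [0→1.5]: (0.00+12.95)/2 × 1.5 = 9.7125
  [1.5→2.5]: (12.95+13.96)/2 × 1 = 13.455
  [2.5→3]: (13.96+13.71)/2 × 0.5 = 6.9175
  [3→6]: (13.71+9.88)/2 × 3 = 35.385
  Sum = 65.47 µg/mL·hr
Tail: C_last/k_e = 9.88/0.138 = 71.594
AUC_0→∞ (intranasal spray) = 65.47 + 71.594 = 137.064 µg/mL·hr
F = (AUC_ev/D_ev)/(AUC_iv/D_iv) = (137.064/15)/(1080/10) = 9.1376/108 = 0.0846

F = 0.085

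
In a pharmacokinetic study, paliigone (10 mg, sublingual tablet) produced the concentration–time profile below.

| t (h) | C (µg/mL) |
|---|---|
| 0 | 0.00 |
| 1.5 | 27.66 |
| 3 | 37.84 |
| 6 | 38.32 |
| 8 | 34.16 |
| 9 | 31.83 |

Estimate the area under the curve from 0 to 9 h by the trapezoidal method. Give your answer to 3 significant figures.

AUC = 290 µg/mL·h

Trapezoidal AUC_0→9:
  [0→1.5]: (0.00+27.66)/2 × 1.5 = 20.745
  [1.5→3]: (27.66+37.84)/2 × 1.5 = 49.125
  [3→6]: (37.84+38.32)/2 × 3 = 114.24
  [6→8]: (38.32+34.16)/2 × 2 = 72.48
  [8→9]: (34.16+31.83)/2 × 1 = 32.995
  Sum = 289.585 µg/mL·h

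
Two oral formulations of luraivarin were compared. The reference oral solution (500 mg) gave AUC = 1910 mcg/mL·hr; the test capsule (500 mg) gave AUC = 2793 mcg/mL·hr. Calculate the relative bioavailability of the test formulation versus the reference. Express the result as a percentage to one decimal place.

F_rel = (AUC_test/D_test) / (AUC_ref/D_ref)
      = (2793/500) / (1910/500)
      = 5.586 / 3.82 = 1.4623 = 146.23%

F_rel = 146.2%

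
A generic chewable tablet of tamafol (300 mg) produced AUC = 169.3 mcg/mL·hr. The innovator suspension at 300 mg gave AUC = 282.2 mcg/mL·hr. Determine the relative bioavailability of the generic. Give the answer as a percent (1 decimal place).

F_rel = (AUC_test/D_test) / (AUC_ref/D_ref)
      = (169.3/300) / (282.2/300)
      = 0.564333 / 0.940667 = 0.5999 = 59.99%

F_rel = 60.0%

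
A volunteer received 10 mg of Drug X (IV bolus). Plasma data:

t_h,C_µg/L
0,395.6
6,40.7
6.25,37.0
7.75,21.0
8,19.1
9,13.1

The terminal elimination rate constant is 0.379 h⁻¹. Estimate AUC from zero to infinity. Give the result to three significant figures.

AUC = 1420 µg/L·h

Trapezoidal AUC_0→9:
  [0→6]: (395.6+40.7)/2 × 6 = 1308.9
  [6→6.25]: (40.7+37.0)/2 × 0.25 = 9.7125
  [6.25→7.75]: (37.0+21.0)/2 × 1.5 = 43.5
  [7.75→8]: (21.0+19.1)/2 × 0.25 = 5.0125
  [8→9]: (19.1+13.1)/2 × 1 = 16.1
  Sum = 1383.225 µg/L·h
Extrapolated tail: C_last / k_e = 13.1 / 0.379 = 34.565
AUC_0→∞ = 1383.225 + 34.565 = 1417.79 µg/L·h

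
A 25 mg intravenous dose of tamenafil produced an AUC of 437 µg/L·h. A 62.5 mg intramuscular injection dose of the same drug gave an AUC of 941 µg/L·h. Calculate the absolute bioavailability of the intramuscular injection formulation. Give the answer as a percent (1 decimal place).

F = 86.1%

F = (AUC_ev / D_ev) / (AUC_iv / D_iv)
  = (941/62.5) / (437/25)
  = 15.056 / 17.48 = 0.8613
  = 86.13%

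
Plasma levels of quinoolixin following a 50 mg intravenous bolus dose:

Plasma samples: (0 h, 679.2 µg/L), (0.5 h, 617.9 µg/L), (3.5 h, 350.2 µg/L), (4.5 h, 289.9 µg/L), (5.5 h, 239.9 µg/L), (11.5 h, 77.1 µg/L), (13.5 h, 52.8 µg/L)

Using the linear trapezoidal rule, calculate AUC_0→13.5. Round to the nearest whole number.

Trapezoidal AUC_0→13.5:
  [0→0.5]: (679.2+617.9)/2 × 0.5 = 324.275
  [0.5→3.5]: (617.9+350.2)/2 × 3 = 1452.15
  [3.5→4.5]: (350.2+289.9)/2 × 1 = 320.05
  [4.5→5.5]: (289.9+239.9)/2 × 1 = 264.9
  [5.5→11.5]: (239.9+77.1)/2 × 6 = 951.0
  [11.5→13.5]: (77.1+52.8)/2 × 2 = 129.9
  Sum = 3442.275 µg/L·h

AUC = 3442 µg/L·h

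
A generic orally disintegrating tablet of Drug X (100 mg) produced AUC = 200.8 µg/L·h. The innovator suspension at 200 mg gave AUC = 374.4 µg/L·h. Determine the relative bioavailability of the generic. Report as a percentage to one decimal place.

F_rel = 107.3%

F_rel = (AUC_test/D_test) / (AUC_ref/D_ref)
      = (200.8/100) / (374.4/200)
      = 2.008 / 1.872 = 1.0726 = 107.26%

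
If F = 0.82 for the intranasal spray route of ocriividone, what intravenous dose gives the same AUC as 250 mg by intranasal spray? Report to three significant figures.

D_iv = 205 mg

Systemic exposure from an extravascular dose = F × D_ev, so the equivalent IV dose is F × D_ev.
D_iv = F × D_ev = 0.82 × 250 = 205 mg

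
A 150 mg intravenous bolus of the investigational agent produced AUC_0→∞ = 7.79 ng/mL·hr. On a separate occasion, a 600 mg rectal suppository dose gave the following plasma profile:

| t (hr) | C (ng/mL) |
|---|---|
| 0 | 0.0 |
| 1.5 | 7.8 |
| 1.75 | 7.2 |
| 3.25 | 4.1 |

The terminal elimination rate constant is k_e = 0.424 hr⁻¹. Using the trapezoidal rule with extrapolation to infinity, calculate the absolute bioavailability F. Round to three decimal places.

F = 0.830

Trapezoidal AUC_0→3.25 (rectal suppository):
  [0→1.5]: (0.0+7.8)/2 × 1.5 = 5.85
  [1.5→1.75]: (7.8+7.2)/2 × 0.25 = 1.875
  [1.75→3.25]: (7.2+4.1)/2 × 1.5 = 8.475
  Sum = 16.2 ng/mL·hr
Tail: C_last/k_e = 4.1/0.424 = 9.670
AUC_0→∞ (rectal suppository) = 16.2 + 9.670 = 25.87 ng/mL·hr
F = (AUC_ev/D_ev)/(AUC_iv/D_iv) = (25.87/600)/(7.79/150) = 0.0431167/0.0519333 = 0.8302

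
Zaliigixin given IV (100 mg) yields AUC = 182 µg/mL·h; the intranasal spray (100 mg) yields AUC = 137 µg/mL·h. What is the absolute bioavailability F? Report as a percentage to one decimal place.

F = (AUC_ev / D_ev) / (AUC_iv / D_iv)
  = (137/100) / (182/100)
  = 1.37 / 1.82 = 0.7527
  = 75.27%

F = 75.3%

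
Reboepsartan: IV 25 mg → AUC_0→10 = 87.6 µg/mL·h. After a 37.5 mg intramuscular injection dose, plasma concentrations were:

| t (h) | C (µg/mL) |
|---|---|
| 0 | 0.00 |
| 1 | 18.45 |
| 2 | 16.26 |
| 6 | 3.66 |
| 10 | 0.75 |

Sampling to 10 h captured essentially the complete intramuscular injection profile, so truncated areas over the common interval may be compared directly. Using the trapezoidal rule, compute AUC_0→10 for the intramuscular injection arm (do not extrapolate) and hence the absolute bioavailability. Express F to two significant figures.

Trapezoidal AUC_0→10 (intramuscular injection):
  [0→1]: (0.00+18.45)/2 × 1 = 9.225
  [1→2]: (18.45+16.26)/2 × 1 = 17.355
  [2→6]: (16.26+3.66)/2 × 4 = 39.84
  [6→10]: (3.66+0.75)/2 × 4 = 8.82
  Sum = 75.24 µg/mL·h
F = (AUC_ev/D_ev)/(AUC_iv/D_iv) = (75.24/37.5)/(87.6/25) = 2.0064/3.504 = 0.5726

F = 0.57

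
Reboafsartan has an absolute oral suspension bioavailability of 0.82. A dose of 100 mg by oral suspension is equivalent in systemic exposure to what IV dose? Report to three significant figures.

Systemic exposure from an extravascular dose = F × D_ev, so the equivalent IV dose is F × D_ev.
D_iv = F × D_ev = 0.82 × 100 = 82 mg

D_iv = 82.0 mg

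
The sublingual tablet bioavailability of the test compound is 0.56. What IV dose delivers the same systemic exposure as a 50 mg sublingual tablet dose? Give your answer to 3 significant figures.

Systemic exposure from an extravascular dose = F × D_ev, so the equivalent IV dose is F × D_ev.
D_iv = F × D_ev = 0.56 × 50 = 28 mg

D_iv = 28.0 mg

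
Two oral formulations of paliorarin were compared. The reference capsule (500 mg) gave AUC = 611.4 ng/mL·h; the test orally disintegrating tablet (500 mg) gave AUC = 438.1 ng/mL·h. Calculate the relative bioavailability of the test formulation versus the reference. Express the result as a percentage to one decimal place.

F_rel = 71.7%

F_rel = (AUC_test/D_test) / (AUC_ref/D_ref)
      = (438.1/500) / (611.4/500)
      = 0.8762 / 1.2228 = 0.7166 = 71.66%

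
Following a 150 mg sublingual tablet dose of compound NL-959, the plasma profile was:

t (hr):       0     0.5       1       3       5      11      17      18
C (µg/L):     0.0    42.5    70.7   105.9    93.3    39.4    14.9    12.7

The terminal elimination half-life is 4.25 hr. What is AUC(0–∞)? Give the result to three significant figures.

AUC = 1070 µg/L·hr

Trapezoidal AUC_0→18:
  [0→0.5]: (0.0+42.5)/2 × 0.5 = 10.625
  [0.5→1]: (42.5+70.7)/2 × 0.5 = 28.3
  [1→3]: (70.7+105.9)/2 × 2 = 176.6
  [3→5]: (105.9+93.3)/2 × 2 = 199.2
  [5→11]: (93.3+39.4)/2 × 6 = 398.1
  [11→17]: (39.4+14.9)/2 × 6 = 162.9
  [17→18]: (14.9+12.7)/2 × 1 = 13.8
  Sum = 989.525 µg/L·hr
k_e = ln2 / t½ = 0.693147 / 4.25 = 0.1631 hr^-1
Extrapolated tail: C_last / k_e = 12.7 / 0.1631 = 77.866
AUC_0→∞ = 989.525 + 77.866 = 1067.391 µg/L·hr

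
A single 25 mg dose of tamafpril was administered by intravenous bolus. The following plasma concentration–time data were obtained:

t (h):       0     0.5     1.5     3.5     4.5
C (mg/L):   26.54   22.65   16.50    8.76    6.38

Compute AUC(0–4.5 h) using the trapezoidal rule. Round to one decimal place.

AUC = 64.7 mg/L·h

Trapezoidal AUC_0→4.5:
  [0→0.5]: (26.54+22.65)/2 × 0.5 = 12.2975
  [0.5→1.5]: (22.65+16.50)/2 × 1 = 19.575
  [1.5→3.5]: (16.50+8.76)/2 × 2 = 25.26
  [3.5→4.5]: (8.76+6.38)/2 × 1 = 7.57
  Sum = 64.7025 mg/L·h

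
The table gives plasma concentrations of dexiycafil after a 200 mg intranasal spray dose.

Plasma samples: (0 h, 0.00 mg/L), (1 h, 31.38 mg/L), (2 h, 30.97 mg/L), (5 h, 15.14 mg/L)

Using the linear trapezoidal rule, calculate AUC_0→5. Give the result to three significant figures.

Trapezoidal AUC_0→5:
  [0→1]: (0.00+31.38)/2 × 1 = 15.69
  [1→2]: (31.38+30.97)/2 × 1 = 31.175
  [2→5]: (30.97+15.14)/2 × 3 = 69.165
  Sum = 116.03 mg/L·h

AUC = 116 mg/L·h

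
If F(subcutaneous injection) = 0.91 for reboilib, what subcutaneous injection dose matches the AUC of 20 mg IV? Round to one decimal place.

For equal systemic exposure: F × D_ev = D_iv
D_ev = D_iv / F = 20 / 0.91 = 21.978 mg

D_subcutaneous = 22.0 mg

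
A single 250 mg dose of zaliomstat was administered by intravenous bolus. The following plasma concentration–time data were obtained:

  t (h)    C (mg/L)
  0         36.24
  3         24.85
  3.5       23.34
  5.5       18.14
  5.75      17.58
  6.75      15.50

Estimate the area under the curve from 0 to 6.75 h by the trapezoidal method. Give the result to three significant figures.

Trapezoidal AUC_0→6.75:
  [0→3]: (36.24+24.85)/2 × 3 = 91.635
  [3→3.5]: (24.85+23.34)/2 × 0.5 = 12.0475
  [3.5→5.5]: (23.34+18.14)/2 × 2 = 41.48
  [5.5→5.75]: (18.14+17.58)/2 × 0.25 = 4.465
  [5.75→6.75]: (17.58+15.50)/2 × 1 = 16.54
  Sum = 166.1675 mg/L·h

AUC = 166 mg/L·h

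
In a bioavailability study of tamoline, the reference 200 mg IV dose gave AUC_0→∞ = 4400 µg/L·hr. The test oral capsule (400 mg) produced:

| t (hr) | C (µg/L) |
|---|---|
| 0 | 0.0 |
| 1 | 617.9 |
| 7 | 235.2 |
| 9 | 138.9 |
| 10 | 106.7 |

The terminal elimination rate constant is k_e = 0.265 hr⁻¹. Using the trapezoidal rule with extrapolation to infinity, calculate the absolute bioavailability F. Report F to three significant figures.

F = 0.428

Trapezoidal AUC_0→10 (oral capsule):
  [0→1]: (0.0+617.9)/2 × 1 = 308.95
  [1→7]: (617.9+235.2)/2 × 6 = 2559.3
  [7→9]: (235.2+138.9)/2 × 2 = 374.1
  [9→10]: (138.9+106.7)/2 × 1 = 122.8
  Sum = 3365.15 µg/L·hr
Tail: C_last/k_e = 106.7/0.265 = 402.642
AUC_0→∞ (oral capsule) = 3365.15 + 402.642 = 3767.792 µg/L·hr
F = (AUC_ev/D_ev)/(AUC_iv/D_iv) = (3767.792/400)/(4400/200) = 9.41948/22 = 0.4282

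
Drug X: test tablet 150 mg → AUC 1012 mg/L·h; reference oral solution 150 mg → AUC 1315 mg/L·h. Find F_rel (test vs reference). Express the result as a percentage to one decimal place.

F_rel = 77.0%

F_rel = (AUC_test/D_test) / (AUC_ref/D_ref)
      = (1012/150) / (1315/150)
      = 6.74667 / 8.76667 = 0.7696 = 76.96%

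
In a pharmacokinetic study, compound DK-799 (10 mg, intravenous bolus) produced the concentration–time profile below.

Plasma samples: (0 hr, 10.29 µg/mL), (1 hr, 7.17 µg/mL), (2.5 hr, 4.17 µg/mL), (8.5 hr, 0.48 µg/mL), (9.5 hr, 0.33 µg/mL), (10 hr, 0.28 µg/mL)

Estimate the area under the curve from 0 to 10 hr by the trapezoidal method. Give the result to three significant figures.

Trapezoidal AUC_0→10:
  [0→1]: (10.29+7.17)/2 × 1 = 8.73
  [1→2.5]: (7.17+4.17)/2 × 1.5 = 8.505
  [2.5→8.5]: (4.17+0.48)/2 × 6 = 13.95
  [8.5→9.5]: (0.48+0.33)/2 × 1 = 0.405
  [9.5→10]: (0.33+0.28)/2 × 0.5 = 0.1525
  Sum = 31.7425 µg/mL·hr

AUC = 31.7 µg/mL·hr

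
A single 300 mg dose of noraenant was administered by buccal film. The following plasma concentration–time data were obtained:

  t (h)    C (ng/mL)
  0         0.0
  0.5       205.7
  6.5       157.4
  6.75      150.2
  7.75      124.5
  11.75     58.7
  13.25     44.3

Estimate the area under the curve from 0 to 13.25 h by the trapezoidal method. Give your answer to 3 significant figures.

Trapezoidal AUC_0→13.25:
  [0→0.5]: (0.0+205.7)/2 × 0.5 = 51.425
  [0.5→6.5]: (205.7+157.4)/2 × 6 = 1089.3
  [6.5→6.75]: (157.4+150.2)/2 × 0.25 = 38.45
  [6.75→7.75]: (150.2+124.5)/2 × 1 = 137.35
  [7.75→11.75]: (124.5+58.7)/2 × 4 = 366.4
  [11.75→13.25]: (58.7+44.3)/2 × 1.5 = 77.25
  Sum = 1760.175 ng/mL·h

AUC = 1760 ng/mL·h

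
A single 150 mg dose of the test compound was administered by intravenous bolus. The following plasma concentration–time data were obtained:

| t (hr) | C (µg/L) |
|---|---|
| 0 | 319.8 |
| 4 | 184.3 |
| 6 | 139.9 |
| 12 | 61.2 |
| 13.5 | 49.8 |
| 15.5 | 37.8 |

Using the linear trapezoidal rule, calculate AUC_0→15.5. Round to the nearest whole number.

AUC = 2107 µg/L·hr

Trapezoidal AUC_0→15.5:
  [0→4]: (319.8+184.3)/2 × 4 = 1008.2
  [4→6]: (184.3+139.9)/2 × 2 = 324.2
  [6→12]: (139.9+61.2)/2 × 6 = 603.3
  [12→13.5]: (61.2+49.8)/2 × 1.5 = 83.25
  [13.5→15.5]: (49.8+37.8)/2 × 2 = 87.6
  Sum = 2106.55 µg/L·hr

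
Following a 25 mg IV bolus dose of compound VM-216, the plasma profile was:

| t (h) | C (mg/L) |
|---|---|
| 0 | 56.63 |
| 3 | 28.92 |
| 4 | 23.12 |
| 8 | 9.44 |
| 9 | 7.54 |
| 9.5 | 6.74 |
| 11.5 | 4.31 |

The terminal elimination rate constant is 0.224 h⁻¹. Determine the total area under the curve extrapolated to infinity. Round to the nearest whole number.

Trapezoidal AUC_0→11.5:
  [0→3]: (56.63+28.92)/2 × 3 = 128.325
  [3→4]: (28.92+23.12)/2 × 1 = 26.02
  [4→8]: (23.12+9.44)/2 × 4 = 65.12
  [8→9]: (9.44+7.54)/2 × 1 = 8.49
  [9→9.5]: (7.54+6.74)/2 × 0.5 = 3.57
  [9.5→11.5]: (6.74+4.31)/2 × 2 = 11.05
  Sum = 242.575 mg/L·h
Extrapolated tail: C_last / k_e = 4.31 / 0.224 = 19.241
AUC_0→∞ = 242.575 + 19.241 = 261.816 mg/L·h

AUC = 262 mg/L·h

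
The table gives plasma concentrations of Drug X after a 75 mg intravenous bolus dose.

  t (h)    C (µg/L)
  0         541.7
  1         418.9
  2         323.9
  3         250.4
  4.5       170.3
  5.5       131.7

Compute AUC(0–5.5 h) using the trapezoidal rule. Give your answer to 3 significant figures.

AUC = 1610 µg/L·h

Trapezoidal AUC_0→5.5:
  [0→1]: (541.7+418.9)/2 × 1 = 480.3
  [1→2]: (418.9+323.9)/2 × 1 = 371.4
  [2→3]: (323.9+250.4)/2 × 1 = 287.15
  [3→4.5]: (250.4+170.3)/2 × 1.5 = 315.525
  [4.5→5.5]: (170.3+131.7)/2 × 1 = 151.0
  Sum = 1605.375 µg/L·h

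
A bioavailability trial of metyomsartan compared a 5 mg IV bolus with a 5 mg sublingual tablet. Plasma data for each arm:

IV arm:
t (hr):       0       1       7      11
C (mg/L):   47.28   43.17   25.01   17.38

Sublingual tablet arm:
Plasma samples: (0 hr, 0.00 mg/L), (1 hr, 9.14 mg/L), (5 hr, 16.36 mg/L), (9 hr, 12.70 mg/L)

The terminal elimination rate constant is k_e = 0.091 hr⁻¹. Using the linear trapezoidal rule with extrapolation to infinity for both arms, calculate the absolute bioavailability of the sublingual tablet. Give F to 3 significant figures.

F = 0.482

Trapezoidal AUC_0→11 (IV):
  [0→1]: (47.28+43.17)/2 × 1 = 45.225
  [1→7]: (43.17+25.01)/2 × 6 = 204.54
  [7→11]: (25.01+17.38)/2 × 4 = 84.78
  Sum = 334.545 mg/L·hr
IV tail: 17.38/0.091 = 190.989; AUC_iv,0→∞ = 334.545 + 190.989 = 525.534 mg/L·hr
Trapezoidal AUC_0→9 (sublingual tablet):
  [0→1]: (0.00+9.14)/2 × 1 = 4.57
  [1→5]: (9.14+16.36)/2 × 4 = 51.0
  [5→9]: (16.36+12.70)/2 × 4 = 58.12
  Sum = 113.69 mg/L·hr
sublingual tablet tail: 12.70/0.091 = 139.560; AUC_ev,0→∞ = 113.69 + 139.560 = 253.25 mg/L·hr
F = (AUC_ev/D_ev)/(AUC_iv/D_iv) = (253.25/5)/(525.534/5) = 50.65/105.1068 = 0.4819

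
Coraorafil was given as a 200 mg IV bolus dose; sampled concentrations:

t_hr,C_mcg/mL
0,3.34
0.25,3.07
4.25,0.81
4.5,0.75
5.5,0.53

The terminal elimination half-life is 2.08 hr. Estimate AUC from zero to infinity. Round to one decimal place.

AUC = 11.0 mcg/mL·hr

Trapezoidal AUC_0→5.5:
  [0→0.25]: (3.34+3.07)/2 × 0.25 = 0.80125
  [0.25→4.25]: (3.07+0.81)/2 × 4 = 7.76
  [4.25→4.5]: (0.81+0.75)/2 × 0.25 = 0.195
  [4.5→5.5]: (0.75+0.53)/2 × 1 = 0.64
  Sum = 9.39625 mcg/mL·hr
k_e = ln2 / t½ = 0.693147 / 2.08 = 0.3332 hr^-1
Extrapolated tail: C_last / k_e = 0.53 / 0.3332 = 1.591
AUC_0→∞ = 9.39625 + 1.591 = 10.98725 mcg/mL·hr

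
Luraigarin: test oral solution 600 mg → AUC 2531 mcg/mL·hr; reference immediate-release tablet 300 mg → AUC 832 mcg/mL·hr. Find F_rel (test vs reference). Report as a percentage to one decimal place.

F_rel = 152.1%

F_rel = (AUC_test/D_test) / (AUC_ref/D_ref)
      = (2531/600) / (832/300)
      = 4.21833 / 2.77333 = 1.5210 = 152.10%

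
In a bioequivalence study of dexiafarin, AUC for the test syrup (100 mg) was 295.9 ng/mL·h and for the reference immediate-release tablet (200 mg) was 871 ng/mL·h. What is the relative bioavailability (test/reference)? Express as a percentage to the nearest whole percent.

F_rel = 68%

F_rel = (AUC_test/D_test) / (AUC_ref/D_ref)
      = (295.9/100) / (871/200)
      = 2.959 / 4.355 = 0.6794 = 67.94%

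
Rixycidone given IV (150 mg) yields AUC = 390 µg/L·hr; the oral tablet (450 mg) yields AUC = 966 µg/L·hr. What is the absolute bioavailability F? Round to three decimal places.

F = 0.826

F = (AUC_ev / D_ev) / (AUC_iv / D_iv)
  = (966/450) / (390/150)
  = 2.14667 / 2.6 = 0.8256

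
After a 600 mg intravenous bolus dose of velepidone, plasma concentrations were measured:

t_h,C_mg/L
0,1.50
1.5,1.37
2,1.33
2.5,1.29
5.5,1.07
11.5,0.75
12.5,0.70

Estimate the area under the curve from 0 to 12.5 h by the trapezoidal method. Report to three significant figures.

AUC = 13.2 mg/L·h

Trapezoidal AUC_0→12.5:
  [0→1.5]: (1.50+1.37)/2 × 1.5 = 2.1525
  [1.5→2]: (1.37+1.33)/2 × 0.5 = 0.675
  [2→2.5]: (1.33+1.29)/2 × 0.5 = 0.655
  [2.5→5.5]: (1.29+1.07)/2 × 3 = 3.54
  [5.5→11.5]: (1.07+0.75)/2 × 6 = 5.46
  [11.5→12.5]: (0.75+0.70)/2 × 1 = 0.725
  Sum = 13.2075 mg/L·h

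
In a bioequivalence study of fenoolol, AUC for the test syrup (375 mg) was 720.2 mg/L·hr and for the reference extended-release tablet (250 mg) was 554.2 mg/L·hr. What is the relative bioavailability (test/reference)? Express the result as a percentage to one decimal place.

F_rel = 86.6%

F_rel = (AUC_test/D_test) / (AUC_ref/D_ref)
      = (720.2/375) / (554.2/250)
      = 1.92053 / 2.2168 = 0.8664 = 86.64%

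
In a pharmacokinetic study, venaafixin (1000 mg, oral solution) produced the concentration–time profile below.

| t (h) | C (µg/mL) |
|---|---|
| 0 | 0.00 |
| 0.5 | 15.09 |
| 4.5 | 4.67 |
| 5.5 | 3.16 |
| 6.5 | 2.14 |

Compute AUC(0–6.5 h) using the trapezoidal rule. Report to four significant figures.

AUC = 49.86 µg/mL·h

Trapezoidal AUC_0→6.5:
  [0→0.5]: (0.00+15.09)/2 × 0.5 = 3.7725
  [0.5→4.5]: (15.09+4.67)/2 × 4 = 39.52
  [4.5→5.5]: (4.67+3.16)/2 × 1 = 3.915
  [5.5→6.5]: (3.16+2.14)/2 × 1 = 2.65
  Sum = 49.8575 µg/mL·h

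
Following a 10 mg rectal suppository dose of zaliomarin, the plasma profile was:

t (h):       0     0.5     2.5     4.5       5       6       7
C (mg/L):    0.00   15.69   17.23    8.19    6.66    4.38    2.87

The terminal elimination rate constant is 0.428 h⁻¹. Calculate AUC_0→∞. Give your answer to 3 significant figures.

Trapezoidal AUC_0→7:
  [0→0.5]: (0.00+15.69)/2 × 0.5 = 3.9225
  [0.5→2.5]: (15.69+17.23)/2 × 2 = 32.92
  [2.5→4.5]: (17.23+8.19)/2 × 2 = 25.42
  [4.5→5]: (8.19+6.66)/2 × 0.5 = 3.7125
  [5→6]: (6.66+4.38)/2 × 1 = 5.52
  [6→7]: (4.38+2.87)/2 × 1 = 3.625
  Sum = 75.12 mg/L·h
Extrapolated tail: C_last / k_e = 2.87 / 0.428 = 6.706
AUC_0→∞ = 75.12 + 6.706 = 81.826 mg/L·h

AUC = 81.8 mg/L·h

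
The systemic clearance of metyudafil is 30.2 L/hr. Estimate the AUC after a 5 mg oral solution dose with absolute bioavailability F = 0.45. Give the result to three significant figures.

AUC_0→∞ = F × Dose / CL
        = 0.45 × 5 / 30.2 = 0.0745033 mg/L·hr

AUC = 0.0745 mg/L·hr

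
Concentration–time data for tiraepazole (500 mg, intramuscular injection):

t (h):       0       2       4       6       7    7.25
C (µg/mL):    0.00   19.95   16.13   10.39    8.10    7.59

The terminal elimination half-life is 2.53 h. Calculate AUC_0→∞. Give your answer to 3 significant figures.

Trapezoidal AUC_0→7.25:
  [0→2]: (0.00+19.95)/2 × 2 = 19.95
  [2→4]: (19.95+16.13)/2 × 2 = 36.08
  [4→6]: (16.13+10.39)/2 × 2 = 26.52
  [6→7]: (10.39+8.10)/2 × 1 = 9.245
  [7→7.25]: (8.10+7.59)/2 × 0.25 = 1.96125
  Sum = 93.75625 µg/mL·h
k_e = ln2 / t½ = 0.693147 / 2.53 = 0.2740 h^-1
Extrapolated tail: C_last / k_e = 7.59 / 0.274 = 27.701
AUC_0→∞ = 93.75625 + 27.701 = 121.45725 µg/mL·h

AUC = 121 µg/mL·h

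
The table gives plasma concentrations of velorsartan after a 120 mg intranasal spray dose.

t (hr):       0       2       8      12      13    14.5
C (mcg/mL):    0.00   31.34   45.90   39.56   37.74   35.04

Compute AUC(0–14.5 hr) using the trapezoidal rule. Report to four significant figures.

AUC = 527.2 mcg/mL·hr

Trapezoidal AUC_0→14.5:
  [0→2]: (0.00+31.34)/2 × 2 = 31.34
  [2→8]: (31.34+45.90)/2 × 6 = 231.72
  [8→12]: (45.90+39.56)/2 × 4 = 170.92
  [12→13]: (39.56+37.74)/2 × 1 = 38.65
  [13→14.5]: (37.74+35.04)/2 × 1.5 = 54.585
  Sum = 527.215 mcg/mL·hr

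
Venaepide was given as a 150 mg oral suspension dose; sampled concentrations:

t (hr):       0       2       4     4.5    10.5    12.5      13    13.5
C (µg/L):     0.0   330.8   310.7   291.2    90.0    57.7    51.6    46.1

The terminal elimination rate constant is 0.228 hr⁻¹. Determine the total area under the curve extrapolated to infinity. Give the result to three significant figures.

Trapezoidal AUC_0→13.5:
  [0→2]: (0.0+330.8)/2 × 2 = 330.8
  [2→4]: (330.8+310.7)/2 × 2 = 641.5
  [4→4.5]: (310.7+291.2)/2 × 0.5 = 150.475
  [4.5→10.5]: (291.2+90.0)/2 × 6 = 1143.6
  [10.5→12.5]: (90.0+57.7)/2 × 2 = 147.7
  [12.5→13]: (57.7+51.6)/2 × 0.5 = 27.325
  [13→13.5]: (51.6+46.1)/2 × 0.5 = 24.425
  Sum = 2465.825 µg/L·hr
Extrapolated tail: C_last / k_e = 46.1 / 0.228 = 202.193
AUC_0→∞ = 2465.825 + 202.193 = 2668.018 µg/L·hr

AUC = 2670 µg/L·hr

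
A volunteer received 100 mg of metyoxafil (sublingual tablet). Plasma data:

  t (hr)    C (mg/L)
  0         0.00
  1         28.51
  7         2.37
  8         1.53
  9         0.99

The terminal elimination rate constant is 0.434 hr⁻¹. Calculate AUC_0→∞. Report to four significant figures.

AUC = 112.4 mg/L·hr

Trapezoidal AUC_0→9:
  [0→1]: (0.00+28.51)/2 × 1 = 14.255
  [1→7]: (28.51+2.37)/2 × 6 = 92.64
  [7→8]: (2.37+1.53)/2 × 1 = 1.95
  [8→9]: (1.53+0.99)/2 × 1 = 1.26
  Sum = 110.105 mg/L·hr
Extrapolated tail: C_last / k_e = 0.99 / 0.434 = 2.281
AUC_0→∞ = 110.105 + 2.281 = 112.386 mg/L·hr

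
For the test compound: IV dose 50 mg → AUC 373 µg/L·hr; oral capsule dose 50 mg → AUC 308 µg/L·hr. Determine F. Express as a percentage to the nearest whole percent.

F = (AUC_ev / D_ev) / (AUC_iv / D_iv)
  = (308/50) / (373/50)
  = 6.16 / 7.46 = 0.8257
  = 82.57%

F = 83%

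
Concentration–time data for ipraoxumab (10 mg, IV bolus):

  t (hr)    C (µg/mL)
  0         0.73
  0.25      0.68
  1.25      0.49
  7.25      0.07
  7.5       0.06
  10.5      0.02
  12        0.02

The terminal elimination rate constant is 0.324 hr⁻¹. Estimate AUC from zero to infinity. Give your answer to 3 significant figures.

Trapezoidal AUC_0→12:
  [0→0.25]: (0.73+0.68)/2 × 0.25 = 0.17625
  [0.25→1.25]: (0.68+0.49)/2 × 1 = 0.585
  [1.25→7.25]: (0.49+0.07)/2 × 6 = 1.68
  [7.25→7.5]: (0.07+0.06)/2 × 0.25 = 0.01625
  [7.5→10.5]: (0.06+0.02)/2 × 3 = 0.12
  [10.5→12]: (0.02+0.02)/2 × 1.5 = 0.03
  Sum = 2.6075 µg/mL·hr
Extrapolated tail: C_last / k_e = 0.02 / 0.324 = 0.062
AUC_0→∞ = 2.6075 + 0.062 = 2.6695 µg/mL·hr

AUC = 2.67 µg/mL·hr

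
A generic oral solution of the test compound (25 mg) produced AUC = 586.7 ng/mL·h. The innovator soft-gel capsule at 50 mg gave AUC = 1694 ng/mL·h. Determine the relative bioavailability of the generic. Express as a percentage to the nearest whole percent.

F_rel = (AUC_test/D_test) / (AUC_ref/D_ref)
      = (586.7/25) / (1694/50)
      = 23.468 / 33.88 = 0.6927 = 69.27%

F_rel = 69%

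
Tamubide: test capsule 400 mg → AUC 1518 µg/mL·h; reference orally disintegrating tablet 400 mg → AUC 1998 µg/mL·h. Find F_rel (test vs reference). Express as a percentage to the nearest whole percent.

F_rel = 76%

F_rel = (AUC_test/D_test) / (AUC_ref/D_ref)
      = (1518/400) / (1998/400)
      = 3.795 / 4.995 = 0.7598 = 75.98%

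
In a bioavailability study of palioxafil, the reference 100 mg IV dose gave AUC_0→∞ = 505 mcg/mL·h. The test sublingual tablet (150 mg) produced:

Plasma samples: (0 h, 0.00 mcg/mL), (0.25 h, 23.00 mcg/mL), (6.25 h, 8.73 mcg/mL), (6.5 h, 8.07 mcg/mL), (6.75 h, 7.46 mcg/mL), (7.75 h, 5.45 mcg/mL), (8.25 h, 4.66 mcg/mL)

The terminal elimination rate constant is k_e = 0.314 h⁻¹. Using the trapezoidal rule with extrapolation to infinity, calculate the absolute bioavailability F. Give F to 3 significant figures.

Trapezoidal AUC_0→8.25 (sublingual tablet):
  [0→0.25]: (0.00+23.00)/2 × 0.25 = 2.875
  [0.25→6.25]: (23.00+8.73)/2 × 6 = 95.19
  [6.25→6.5]: (8.73+8.07)/2 × 0.25 = 2.1
  [6.5→6.75]: (8.07+7.46)/2 × 0.25 = 1.94125
  [6.75→7.75]: (7.46+5.45)/2 × 1 = 6.455
  [7.75→8.25]: (5.45+4.66)/2 × 0.5 = 2.5275
  Sum = 111.08875 mcg/mL·h
Tail: C_last/k_e = 4.66/0.314 = 14.841
AUC_0→∞ (sublingual tablet) = 111.08875 + 14.841 = 125.92975 mcg/mL·h
F = (AUC_ev/D_ev)/(AUC_iv/D_iv) = (125.92975/150)/(505/100) = 0.839532/5.05 = 0.1662

F = 0.166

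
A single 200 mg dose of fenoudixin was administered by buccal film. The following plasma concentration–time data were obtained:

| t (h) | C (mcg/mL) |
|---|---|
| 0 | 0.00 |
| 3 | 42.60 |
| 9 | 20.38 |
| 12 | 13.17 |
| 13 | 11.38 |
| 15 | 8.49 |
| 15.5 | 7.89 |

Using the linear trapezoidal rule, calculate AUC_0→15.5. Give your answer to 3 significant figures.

AUC = 339 mcg/mL·h

Trapezoidal AUC_0→15.5:
  [0→3]: (0.00+42.60)/2 × 3 = 63.9
  [3→9]: (42.60+20.38)/2 × 6 = 188.94
  [9→12]: (20.38+13.17)/2 × 3 = 50.325
  [12→13]: (13.17+11.38)/2 × 1 = 12.275
  [13→15]: (11.38+8.49)/2 × 2 = 19.87
  [15→15.5]: (8.49+7.89)/2 × 0.5 = 4.095
  Sum = 339.405 mcg/mL·h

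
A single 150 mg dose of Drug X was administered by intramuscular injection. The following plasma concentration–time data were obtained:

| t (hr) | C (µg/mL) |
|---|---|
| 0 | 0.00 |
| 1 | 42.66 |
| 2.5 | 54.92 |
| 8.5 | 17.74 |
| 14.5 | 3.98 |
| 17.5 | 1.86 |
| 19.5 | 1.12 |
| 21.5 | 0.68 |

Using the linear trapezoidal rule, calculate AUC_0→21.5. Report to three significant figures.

Trapezoidal AUC_0→21.5:
  [0→1]: (0.00+42.66)/2 × 1 = 21.33
  [1→2.5]: (42.66+54.92)/2 × 1.5 = 73.185
  [2.5→8.5]: (54.92+17.74)/2 × 6 = 217.98
  [8.5→14.5]: (17.74+3.98)/2 × 6 = 65.16
  [14.5→17.5]: (3.98+1.86)/2 × 3 = 8.76
  [17.5→19.5]: (1.86+1.12)/2 × 2 = 2.98
  [19.5→21.5]: (1.12+0.68)/2 × 2 = 1.8
  Sum = 391.195 µg/mL·hr

AUC = 391 µg/mL·hr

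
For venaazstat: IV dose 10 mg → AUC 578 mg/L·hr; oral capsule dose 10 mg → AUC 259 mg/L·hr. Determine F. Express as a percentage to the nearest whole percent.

F = (AUC_ev / D_ev) / (AUC_iv / D_iv)
  = (259/10) / (578/10)
  = 25.9 / 57.8 = 0.4481
  = 44.81%

F = 45%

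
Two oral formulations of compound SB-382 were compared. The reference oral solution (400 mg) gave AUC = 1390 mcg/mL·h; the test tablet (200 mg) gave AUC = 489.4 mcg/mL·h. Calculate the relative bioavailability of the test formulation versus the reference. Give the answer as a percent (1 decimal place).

F_rel = 70.4%

F_rel = (AUC_test/D_test) / (AUC_ref/D_ref)
      = (489.4/200) / (1390/400)
      = 2.447 / 3.475 = 0.7042 = 70.42%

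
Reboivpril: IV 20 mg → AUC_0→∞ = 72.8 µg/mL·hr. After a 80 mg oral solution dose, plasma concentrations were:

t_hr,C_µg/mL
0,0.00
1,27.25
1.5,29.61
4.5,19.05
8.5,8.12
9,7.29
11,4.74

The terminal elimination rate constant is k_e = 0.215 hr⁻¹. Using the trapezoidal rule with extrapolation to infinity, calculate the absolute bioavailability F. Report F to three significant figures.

Trapezoidal AUC_0→11 (oral solution):
  [0→1]: (0.00+27.25)/2 × 1 = 13.625
  [1→1.5]: (27.25+29.61)/2 × 0.5 = 14.215
  [1.5→4.5]: (29.61+19.05)/2 × 3 = 72.99
  [4.5→8.5]: (19.05+8.12)/2 × 4 = 54.34
  [8.5→9]: (8.12+7.29)/2 × 0.5 = 3.8525
  [9→11]: (7.29+4.74)/2 × 2 = 12.03
  Sum = 171.0525 µg/mL·hr
Tail: C_last/k_e = 4.74/0.215 = 22.047
AUC_0→∞ (oral solution) = 171.0525 + 22.047 = 193.0995 µg/mL·hr
F = (AUC_ev/D_ev)/(AUC_iv/D_iv) = (193.0995/80)/(72.8/20) = 2.41374/3.64 = 0.6631

F = 0.663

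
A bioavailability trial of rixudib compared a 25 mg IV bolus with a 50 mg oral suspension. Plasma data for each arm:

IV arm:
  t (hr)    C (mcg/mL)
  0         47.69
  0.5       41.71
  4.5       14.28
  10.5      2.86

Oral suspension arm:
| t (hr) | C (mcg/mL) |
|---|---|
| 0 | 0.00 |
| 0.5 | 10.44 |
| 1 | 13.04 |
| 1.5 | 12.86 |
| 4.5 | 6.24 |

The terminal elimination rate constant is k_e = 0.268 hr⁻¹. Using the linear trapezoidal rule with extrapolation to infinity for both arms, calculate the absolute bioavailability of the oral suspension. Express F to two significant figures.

Trapezoidal AUC_0→10.5 (IV):
  [0→0.5]: (47.69+41.71)/2 × 0.5 = 22.35
  [0.5→4.5]: (41.71+14.28)/2 × 4 = 111.98
  [4.5→10.5]: (14.28+2.86)/2 × 6 = 51.42
  Sum = 185.75 mcg/mL·hr
IV tail: 2.86/0.268 = 10.672; AUC_iv,0→∞ = 185.75 + 10.672 = 196.422 mcg/mL·hr
Trapezoidal AUC_0→4.5 (oral suspension):
  [0→0.5]: (0.00+10.44)/2 × 0.5 = 2.61
  [0.5→1]: (10.44+13.04)/2 × 0.5 = 5.87
  [1→1.5]: (13.04+12.86)/2 × 0.5 = 6.475
  [1.5→4.5]: (12.86+6.24)/2 × 3 = 28.65
  Sum = 43.605 mcg/mL·hr
oral suspension tail: 6.24/0.268 = 23.284; AUC_ev,0→∞ = 43.605 + 23.284 = 66.889 mcg/mL·hr
F = (AUC_ev/D_ev)/(AUC_iv/D_iv) = (66.889/50)/(196.422/25) = 1.33778/7.85688 = 0.1703

F = 0.17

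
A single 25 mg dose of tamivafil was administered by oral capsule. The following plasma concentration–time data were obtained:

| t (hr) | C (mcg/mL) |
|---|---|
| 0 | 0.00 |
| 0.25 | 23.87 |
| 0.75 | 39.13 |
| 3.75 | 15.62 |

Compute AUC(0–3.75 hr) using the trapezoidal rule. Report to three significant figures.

Trapezoidal AUC_0→3.75:
  [0→0.25]: (0.00+23.87)/2 × 0.25 = 2.98375
  [0.25→0.75]: (23.87+39.13)/2 × 0.5 = 15.75
  [0.75→3.75]: (39.13+15.62)/2 × 3 = 82.125
  Sum = 100.85875 mcg/mL·hr

AUC = 101 mcg/mL·hr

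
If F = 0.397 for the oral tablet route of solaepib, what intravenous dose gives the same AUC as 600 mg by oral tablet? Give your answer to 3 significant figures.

D_iv = 238 mg

Systemic exposure from an extravascular dose = F × D_ev, so the equivalent IV dose is F × D_ev.
D_iv = F × D_ev = 0.397 × 600 = 238.2 mg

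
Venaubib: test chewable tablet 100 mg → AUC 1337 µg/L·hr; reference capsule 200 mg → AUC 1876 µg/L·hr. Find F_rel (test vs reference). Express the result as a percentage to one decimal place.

F_rel = (AUC_test/D_test) / (AUC_ref/D_ref)
      = (1337/100) / (1876/200)
      = 13.37 / 9.38 = 1.4254 = 142.54%

F_rel = 142.5%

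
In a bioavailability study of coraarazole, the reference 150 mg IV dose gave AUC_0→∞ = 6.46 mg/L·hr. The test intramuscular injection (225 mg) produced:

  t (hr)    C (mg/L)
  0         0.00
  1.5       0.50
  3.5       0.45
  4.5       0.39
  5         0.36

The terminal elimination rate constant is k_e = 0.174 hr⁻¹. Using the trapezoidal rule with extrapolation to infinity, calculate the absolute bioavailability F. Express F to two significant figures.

F = 0.41

Trapezoidal AUC_0→5 (intramuscular injection):
  [0→1.5]: (0.00+0.50)/2 × 1.5 = 0.375
  [1.5→3.5]: (0.50+0.45)/2 × 2 = 0.95
  [3.5→4.5]: (0.45+0.39)/2 × 1 = 0.42
  [4.5→5]: (0.39+0.36)/2 × 0.5 = 0.1875
  Sum = 1.9325 mg/L·hr
Tail: C_last/k_e = 0.36/0.174 = 2.069
AUC_0→∞ (intramuscular injection) = 1.9325 + 2.069 = 4.0015 mg/L·hr
F = (AUC_ev/D_ev)/(AUC_iv/D_iv) = (4.0015/225)/(6.46/150) = 0.0177844/0.0430667 = 0.4130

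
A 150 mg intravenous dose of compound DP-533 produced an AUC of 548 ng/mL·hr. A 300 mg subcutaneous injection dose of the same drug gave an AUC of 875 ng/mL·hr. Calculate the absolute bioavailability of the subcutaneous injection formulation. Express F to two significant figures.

F = (AUC_ev / D_ev) / (AUC_iv / D_iv)
  = (875/300) / (548/150)
  = 2.91667 / 3.65333 = 0.7984

F = 0.80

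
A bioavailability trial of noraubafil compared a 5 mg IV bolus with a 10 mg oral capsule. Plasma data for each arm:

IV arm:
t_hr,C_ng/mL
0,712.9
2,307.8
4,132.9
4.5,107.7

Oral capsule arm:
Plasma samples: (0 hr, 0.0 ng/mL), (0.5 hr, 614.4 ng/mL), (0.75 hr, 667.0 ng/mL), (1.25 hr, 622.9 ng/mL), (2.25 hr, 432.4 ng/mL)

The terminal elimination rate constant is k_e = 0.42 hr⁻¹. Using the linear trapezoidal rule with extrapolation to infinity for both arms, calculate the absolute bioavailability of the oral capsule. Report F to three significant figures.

F = 0.617

Trapezoidal AUC_0→4.5 (IV):
  [0→2]: (712.9+307.8)/2 × 2 = 1020.7
  [2→4]: (307.8+132.9)/2 × 2 = 440.7
  [4→4.5]: (132.9+107.7)/2 × 0.5 = 60.15
  Sum = 1521.55 ng/mL·hr
IV tail: 107.7/0.42 = 256.429; AUC_iv,0→∞ = 1521.55 + 256.429 = 1777.979 ng/mL·hr
Trapezoidal AUC_0→2.25 (oral capsule):
  [0→0.5]: (0.0+614.4)/2 × 0.5 = 153.6
  [0.5→0.75]: (614.4+667.0)/2 × 0.25 = 160.175
  [0.75→1.25]: (667.0+622.9)/2 × 0.5 = 322.475
  [1.25→2.25]: (622.9+432.4)/2 × 1 = 527.65
  Sum = 1163.9 ng/mL·hr
oral capsule tail: 432.4/0.42 = 1029.524; AUC_ev,0→∞ = 1163.9 + 1029.524 = 2193.424 ng/mL·hr
F = (AUC_ev/D_ev)/(AUC_iv/D_iv) = (2193.424/10)/(1777.979/5) = 219.3424/355.5958 = 0.6168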